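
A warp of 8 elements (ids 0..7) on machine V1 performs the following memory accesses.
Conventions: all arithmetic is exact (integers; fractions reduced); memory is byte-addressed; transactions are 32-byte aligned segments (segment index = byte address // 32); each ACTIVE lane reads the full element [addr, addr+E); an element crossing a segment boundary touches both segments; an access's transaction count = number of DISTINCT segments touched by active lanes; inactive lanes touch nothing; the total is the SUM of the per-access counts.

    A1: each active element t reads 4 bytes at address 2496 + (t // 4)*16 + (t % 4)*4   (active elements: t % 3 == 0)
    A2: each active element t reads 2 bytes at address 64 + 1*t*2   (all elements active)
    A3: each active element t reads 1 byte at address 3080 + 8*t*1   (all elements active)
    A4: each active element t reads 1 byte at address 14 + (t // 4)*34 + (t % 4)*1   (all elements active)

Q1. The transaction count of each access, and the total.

A1: 1 transaction
A2: 1 transaction
A3: 3 transactions
A4: 2 transactions

Answer: 1,1,3,2; total 7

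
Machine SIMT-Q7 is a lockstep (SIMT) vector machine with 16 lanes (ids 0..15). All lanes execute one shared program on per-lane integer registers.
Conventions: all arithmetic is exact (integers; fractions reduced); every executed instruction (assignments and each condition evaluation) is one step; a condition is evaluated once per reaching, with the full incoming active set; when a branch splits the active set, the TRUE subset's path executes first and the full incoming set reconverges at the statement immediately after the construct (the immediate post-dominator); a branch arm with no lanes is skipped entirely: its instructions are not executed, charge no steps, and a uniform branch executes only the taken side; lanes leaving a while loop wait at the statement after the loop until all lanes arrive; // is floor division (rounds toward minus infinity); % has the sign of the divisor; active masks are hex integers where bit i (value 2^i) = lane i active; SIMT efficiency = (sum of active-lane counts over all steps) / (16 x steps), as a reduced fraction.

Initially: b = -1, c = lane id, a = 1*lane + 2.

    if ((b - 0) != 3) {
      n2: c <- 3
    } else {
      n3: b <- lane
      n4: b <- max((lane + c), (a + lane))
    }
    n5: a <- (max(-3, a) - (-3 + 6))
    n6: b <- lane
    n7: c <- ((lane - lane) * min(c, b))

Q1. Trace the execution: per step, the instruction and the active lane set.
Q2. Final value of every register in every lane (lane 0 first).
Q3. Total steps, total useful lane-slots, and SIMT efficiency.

step 0: eval ((b - 0) != 3)          0xffff
step 1: c <- 3                       0xffff
step 2: a <- (max(-3, a) - (-3 + 6)) 0xffff
step 3: b <- lane                    0xffff
step 4: c <- ((lane - lane) * min(c, b)) 0xffff

Answer: 5 steps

b: 0,1,2,3,4,5,6,7,8,9,10,11,12,13,14,15
c: 0,0,0,0,0,0,0,0,0,0,0,0,0,0,0,0
a: -1,0,1,2,3,4,5,6,7,8,9,10,11,12,13,14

steps = 5; useful = 80; efficiency = 80/80 = 1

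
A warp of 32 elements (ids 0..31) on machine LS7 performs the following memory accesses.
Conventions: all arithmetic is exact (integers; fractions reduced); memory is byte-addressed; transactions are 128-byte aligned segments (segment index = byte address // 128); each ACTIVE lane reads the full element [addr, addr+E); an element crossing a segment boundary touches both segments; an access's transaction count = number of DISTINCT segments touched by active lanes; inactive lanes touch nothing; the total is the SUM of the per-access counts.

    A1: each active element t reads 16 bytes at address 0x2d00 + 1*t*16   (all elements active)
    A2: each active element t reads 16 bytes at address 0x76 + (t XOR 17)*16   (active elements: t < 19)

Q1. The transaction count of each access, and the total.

A1: 4 transactions
A2: 5 transactions

Answer: 4,5; total 9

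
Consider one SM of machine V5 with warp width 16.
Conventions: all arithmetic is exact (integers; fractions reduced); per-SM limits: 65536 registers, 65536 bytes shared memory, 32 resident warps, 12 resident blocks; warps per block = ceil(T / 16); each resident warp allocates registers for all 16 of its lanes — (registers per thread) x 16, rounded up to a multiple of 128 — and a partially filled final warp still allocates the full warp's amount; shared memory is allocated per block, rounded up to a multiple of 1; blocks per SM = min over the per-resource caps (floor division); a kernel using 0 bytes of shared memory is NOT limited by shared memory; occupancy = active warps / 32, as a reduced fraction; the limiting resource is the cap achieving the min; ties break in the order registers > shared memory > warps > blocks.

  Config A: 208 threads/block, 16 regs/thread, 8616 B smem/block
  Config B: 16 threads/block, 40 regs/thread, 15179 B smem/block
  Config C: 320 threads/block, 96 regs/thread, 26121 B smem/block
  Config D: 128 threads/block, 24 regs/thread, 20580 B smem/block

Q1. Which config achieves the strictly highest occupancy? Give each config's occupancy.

occupancies: A 13/16, B 1/8, C 5/8, D 3/4

Answer: A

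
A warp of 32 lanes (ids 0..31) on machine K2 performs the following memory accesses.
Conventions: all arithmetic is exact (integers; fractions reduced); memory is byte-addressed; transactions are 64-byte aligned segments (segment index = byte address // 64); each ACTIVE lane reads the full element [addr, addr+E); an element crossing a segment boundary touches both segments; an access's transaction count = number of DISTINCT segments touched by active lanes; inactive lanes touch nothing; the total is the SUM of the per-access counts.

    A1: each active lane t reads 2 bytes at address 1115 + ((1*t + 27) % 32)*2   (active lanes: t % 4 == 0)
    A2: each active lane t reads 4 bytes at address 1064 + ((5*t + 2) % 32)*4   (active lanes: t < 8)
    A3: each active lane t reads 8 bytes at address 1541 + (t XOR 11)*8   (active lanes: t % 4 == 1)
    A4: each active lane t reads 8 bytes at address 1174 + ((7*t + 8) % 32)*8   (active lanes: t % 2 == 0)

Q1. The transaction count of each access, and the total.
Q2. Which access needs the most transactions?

A1: 2 transactions
A2: 3 transactions
A3: 4 transactions
A4: 5 transactions

Answer: 2,3,4,5; total 14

Answer: A4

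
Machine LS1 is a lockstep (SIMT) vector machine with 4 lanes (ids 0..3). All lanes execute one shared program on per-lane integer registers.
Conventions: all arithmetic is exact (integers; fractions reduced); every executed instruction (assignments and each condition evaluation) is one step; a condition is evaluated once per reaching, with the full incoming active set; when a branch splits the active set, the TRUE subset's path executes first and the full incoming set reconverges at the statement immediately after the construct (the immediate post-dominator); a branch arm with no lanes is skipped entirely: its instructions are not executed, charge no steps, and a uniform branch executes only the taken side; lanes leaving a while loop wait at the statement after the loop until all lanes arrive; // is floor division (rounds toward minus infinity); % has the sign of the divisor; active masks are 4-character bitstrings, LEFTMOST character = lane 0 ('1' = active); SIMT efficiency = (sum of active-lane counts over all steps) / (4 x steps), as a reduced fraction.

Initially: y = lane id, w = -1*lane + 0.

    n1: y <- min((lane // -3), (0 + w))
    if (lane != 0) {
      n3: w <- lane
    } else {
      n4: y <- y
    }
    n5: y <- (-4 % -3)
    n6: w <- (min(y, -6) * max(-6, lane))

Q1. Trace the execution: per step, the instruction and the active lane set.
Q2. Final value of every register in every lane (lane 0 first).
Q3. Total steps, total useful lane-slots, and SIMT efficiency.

step 0: y <- min((lane // -3), (0 + w)) 1111
step 1: eval (lane != 0)             1111
step 2: w <- lane                    0111
step 3: y <- y                       1000
step 4: y <- (-4 % -3)               1111
step 5: w <- (min(y, -6) * max(-6, lane)) 1111

Answer: 6 steps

y: -1,-1,-1,-1
w: 0,-6,-12,-18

steps = 6; useful = 20; efficiency = 20/24 = 5/6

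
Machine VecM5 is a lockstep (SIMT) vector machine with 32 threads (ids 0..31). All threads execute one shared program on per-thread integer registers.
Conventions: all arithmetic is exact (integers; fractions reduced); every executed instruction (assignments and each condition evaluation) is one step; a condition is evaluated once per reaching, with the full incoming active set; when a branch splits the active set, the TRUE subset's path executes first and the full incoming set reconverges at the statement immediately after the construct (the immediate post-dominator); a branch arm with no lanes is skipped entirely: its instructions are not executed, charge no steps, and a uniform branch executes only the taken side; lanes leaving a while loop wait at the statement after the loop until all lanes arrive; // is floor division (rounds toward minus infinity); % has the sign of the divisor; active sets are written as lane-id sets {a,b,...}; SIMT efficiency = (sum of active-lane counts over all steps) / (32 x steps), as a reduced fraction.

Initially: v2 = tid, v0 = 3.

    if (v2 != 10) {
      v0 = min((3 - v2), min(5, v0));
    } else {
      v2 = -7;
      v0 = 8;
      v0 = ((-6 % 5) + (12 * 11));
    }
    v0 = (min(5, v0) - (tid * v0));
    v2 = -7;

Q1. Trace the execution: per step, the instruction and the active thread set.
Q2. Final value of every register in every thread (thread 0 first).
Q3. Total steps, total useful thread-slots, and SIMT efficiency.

step 0: eval (v2 != 10)              {0,1,2,3,4,5,6,7,8,9,10,11,12,13,14,15,16,17,18,19,20,21,22,23,24,25,26,27,28,29,30,31}
step 1: v0 <- min((3 - v2), min(5, v0)) {0,1,2,3,4,5,6,7,8,9,11,12,13,14,15,16,17,18,19,20,21,22,23,24,25,26,27,28,29,30,31}
step 2: v2 <- -7                     {10}
step 3: v0 <- 8                      {10}
step 4: v0 <- ((-6 % 5) + (12 * 11)) {10}
step 5: v0 <- (min(5, v0) - (tid * v0)) {0,1,2,3,4,5,6,7,8,9,10,11,12,13,14,15,16,17,18,19,20,21,22,23,24,25,26,27,28,29,30,31}
step 6: v2 <- -7                     {0,1,2,3,4,5,6,7,8,9,10,11,12,13,14,15,16,17,18,19,20,21,22,23,24,25,26,27,28,29,30,31}

Answer: 7 steps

v2: -7,-7,-7,-7,-7,-7,-7,-7,-7,-7,-7,-7,-7,-7,-7,-7,-7,-7,-7,-7,-7,-7,-7,-7,-7,-7,-7,-7,-7,-7,-7,-7
v0: 3,0,-1,0,3,8,15,24,35,48,-1355,80,99,120,143,168,195,224,255,288,323,360,399,440,483,528,575,624,675,728,783,840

steps = 7; useful = 130; efficiency = 130/224 = 65/112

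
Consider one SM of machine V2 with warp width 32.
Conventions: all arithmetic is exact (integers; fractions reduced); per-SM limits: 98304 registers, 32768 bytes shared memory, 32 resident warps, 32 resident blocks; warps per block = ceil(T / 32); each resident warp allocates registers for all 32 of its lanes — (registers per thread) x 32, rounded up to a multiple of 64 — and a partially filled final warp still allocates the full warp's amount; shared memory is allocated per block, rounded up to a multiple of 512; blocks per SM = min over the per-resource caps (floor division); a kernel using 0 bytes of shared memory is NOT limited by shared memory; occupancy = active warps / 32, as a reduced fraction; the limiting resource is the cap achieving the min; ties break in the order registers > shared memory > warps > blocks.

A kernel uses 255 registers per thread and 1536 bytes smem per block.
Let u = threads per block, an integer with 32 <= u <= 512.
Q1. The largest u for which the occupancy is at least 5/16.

Answer: u = 384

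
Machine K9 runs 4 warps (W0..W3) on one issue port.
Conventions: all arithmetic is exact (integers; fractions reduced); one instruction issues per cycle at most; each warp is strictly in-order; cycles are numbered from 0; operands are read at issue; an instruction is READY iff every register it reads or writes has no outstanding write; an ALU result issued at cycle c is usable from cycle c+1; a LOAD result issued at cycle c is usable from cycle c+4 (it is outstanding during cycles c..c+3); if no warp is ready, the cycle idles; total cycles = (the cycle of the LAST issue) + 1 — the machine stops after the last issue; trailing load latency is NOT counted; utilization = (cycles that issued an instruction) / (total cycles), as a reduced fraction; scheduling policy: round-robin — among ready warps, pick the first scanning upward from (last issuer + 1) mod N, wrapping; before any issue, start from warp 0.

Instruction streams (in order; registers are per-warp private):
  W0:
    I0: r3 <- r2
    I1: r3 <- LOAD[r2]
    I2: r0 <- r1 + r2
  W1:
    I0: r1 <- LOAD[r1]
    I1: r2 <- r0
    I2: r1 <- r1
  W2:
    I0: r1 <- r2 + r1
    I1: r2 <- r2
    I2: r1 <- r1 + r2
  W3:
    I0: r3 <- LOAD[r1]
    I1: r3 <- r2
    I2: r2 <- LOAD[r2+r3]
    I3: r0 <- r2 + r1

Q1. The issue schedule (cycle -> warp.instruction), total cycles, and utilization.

cycle 0: W0.I0
cycle 1: W1.I0
cycle 2: W2.I0
cycle 3: W3.I0
cycle 4: W0.I1
cycle 5: W1.I1
cycle 6: W2.I1
cycle 7: W3.I1
cycle 8: W0.I2
cycle 9: W1.I2
cycle 10: W2.I2
cycle 11: W3.I2
cycle 12: idle
cycle 13: idle
cycle 14: idle
cycle 15: W3.I3

Answer: 16 cycles, utilization 13/16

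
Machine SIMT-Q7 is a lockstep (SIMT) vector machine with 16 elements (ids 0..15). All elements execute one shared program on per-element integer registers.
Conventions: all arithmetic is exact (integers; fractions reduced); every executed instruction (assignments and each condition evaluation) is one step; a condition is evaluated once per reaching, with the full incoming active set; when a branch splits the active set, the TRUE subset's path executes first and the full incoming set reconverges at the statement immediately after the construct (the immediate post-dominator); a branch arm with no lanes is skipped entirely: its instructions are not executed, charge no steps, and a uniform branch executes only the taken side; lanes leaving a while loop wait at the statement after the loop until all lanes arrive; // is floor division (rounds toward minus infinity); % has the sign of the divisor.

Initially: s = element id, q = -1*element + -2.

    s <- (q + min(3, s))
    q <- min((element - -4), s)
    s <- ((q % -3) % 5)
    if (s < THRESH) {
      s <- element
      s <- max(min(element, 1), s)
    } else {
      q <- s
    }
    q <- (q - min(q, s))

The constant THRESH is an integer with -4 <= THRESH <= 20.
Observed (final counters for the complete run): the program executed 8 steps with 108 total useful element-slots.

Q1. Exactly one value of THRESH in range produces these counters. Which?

Answer: THRESH = 4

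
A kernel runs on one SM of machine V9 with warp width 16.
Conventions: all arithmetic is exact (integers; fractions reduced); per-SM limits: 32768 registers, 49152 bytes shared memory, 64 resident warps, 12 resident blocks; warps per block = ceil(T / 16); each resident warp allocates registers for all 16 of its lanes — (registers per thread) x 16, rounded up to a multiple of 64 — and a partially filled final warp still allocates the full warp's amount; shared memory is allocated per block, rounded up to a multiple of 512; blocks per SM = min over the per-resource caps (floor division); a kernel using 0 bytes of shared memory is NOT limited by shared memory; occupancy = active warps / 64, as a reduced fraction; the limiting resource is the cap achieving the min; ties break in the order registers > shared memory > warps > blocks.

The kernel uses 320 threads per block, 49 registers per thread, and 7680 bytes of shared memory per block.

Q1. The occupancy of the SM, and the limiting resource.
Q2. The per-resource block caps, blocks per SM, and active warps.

Answer: occupancy 5/16, limited by registers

registers: 1 block
shared memory: 6 blocks
warps: 3 blocks
blocks: 12 blocks

Answer: 1 block, 20 active warps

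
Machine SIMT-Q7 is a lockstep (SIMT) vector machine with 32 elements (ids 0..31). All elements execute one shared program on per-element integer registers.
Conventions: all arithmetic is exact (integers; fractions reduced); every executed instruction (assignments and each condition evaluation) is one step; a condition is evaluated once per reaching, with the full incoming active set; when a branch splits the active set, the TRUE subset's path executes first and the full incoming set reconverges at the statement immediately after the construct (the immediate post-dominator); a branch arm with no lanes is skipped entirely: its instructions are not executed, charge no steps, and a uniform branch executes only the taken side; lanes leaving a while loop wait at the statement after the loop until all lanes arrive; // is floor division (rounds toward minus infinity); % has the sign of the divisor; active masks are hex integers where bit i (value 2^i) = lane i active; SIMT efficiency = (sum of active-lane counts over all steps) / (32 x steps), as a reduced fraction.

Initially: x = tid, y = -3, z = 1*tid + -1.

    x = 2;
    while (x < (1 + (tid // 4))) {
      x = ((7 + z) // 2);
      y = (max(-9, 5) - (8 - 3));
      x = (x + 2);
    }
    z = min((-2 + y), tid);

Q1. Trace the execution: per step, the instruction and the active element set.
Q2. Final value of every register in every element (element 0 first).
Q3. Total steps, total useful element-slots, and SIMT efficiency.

step 0: x <- 2                       0xffffffff
step 1: eval (x < (1 + (tid // 4)))  0xffffffff
step 2: x <- ((7 + z) // 2)          0xffffff00
step 3: y <- (max(-9, 5) - (8 - 3))  0xffffff00
step 4: x <- (x + 2)                 0xffffff00
step 5: eval (x < (1 + (tid // 4)))  0xffffff00
step 6: z <- min((-2 + y), tid)      0xffffffff

Answer: 7 steps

x: 2,2,2,2,2,2,2,2,9,9,10,10,11,11,12,12,13,13,14,14,15,15,16,16,17,17,18,18,19,19,20,20
y: -3,-3,-3,-3,-3,-3,-3,-3,0,0,0,0,0,0,0,0,0,0,0,0,0,0,0,0,0,0,0,0,0,0,0,0
z: -5,-5,-5,-5,-5,-5,-5,-5,-2,-2,-2,-2,-2,-2,-2,-2,-2,-2,-2,-2,-2,-2,-2,-2,-2,-2,-2,-2,-2,-2,-2,-2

steps = 7; useful = 192; efficiency = 192/224 = 6/7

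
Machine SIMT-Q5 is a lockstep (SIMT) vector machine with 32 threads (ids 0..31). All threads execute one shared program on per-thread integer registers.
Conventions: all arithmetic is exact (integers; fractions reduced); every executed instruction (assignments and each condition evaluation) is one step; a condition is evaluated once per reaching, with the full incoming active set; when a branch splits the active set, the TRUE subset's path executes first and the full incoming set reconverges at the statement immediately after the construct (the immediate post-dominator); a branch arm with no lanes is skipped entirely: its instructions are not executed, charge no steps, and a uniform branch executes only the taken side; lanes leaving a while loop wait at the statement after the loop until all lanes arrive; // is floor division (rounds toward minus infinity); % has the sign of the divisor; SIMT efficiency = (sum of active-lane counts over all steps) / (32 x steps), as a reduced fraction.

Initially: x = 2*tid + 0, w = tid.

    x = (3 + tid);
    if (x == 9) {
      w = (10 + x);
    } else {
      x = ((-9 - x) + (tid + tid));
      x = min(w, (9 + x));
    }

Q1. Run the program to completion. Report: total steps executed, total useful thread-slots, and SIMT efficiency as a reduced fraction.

Answer: 5 steps, 127 useful, 127/160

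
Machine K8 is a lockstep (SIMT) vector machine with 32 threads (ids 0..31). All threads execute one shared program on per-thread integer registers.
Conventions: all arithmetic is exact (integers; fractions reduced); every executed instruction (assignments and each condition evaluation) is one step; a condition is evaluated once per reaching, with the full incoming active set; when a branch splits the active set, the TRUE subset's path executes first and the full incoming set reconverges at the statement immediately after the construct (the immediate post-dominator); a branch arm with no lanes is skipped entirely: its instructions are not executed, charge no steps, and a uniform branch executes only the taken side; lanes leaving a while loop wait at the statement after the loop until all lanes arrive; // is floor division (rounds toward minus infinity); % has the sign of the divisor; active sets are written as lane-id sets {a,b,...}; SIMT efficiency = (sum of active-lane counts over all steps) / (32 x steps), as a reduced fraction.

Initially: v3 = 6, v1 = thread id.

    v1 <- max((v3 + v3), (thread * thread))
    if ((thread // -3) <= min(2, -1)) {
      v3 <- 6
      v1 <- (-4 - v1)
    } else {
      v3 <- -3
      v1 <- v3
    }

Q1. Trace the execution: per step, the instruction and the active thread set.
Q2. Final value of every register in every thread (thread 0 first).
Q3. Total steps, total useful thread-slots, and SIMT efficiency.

step 0: v1 <- max((v3 + v3), (thread * thread)) {0,1,2,3,4,5,6,7,8,9,10,11,12,13,14,15,16,17,18,19,20,21,22,23,24,25,26,27,28,29,30,31}
step 1: eval ((thread // -3) <= min(2, -1)) {0,1,2,3,4,5,6,7,8,9,10,11,12,13,14,15,16,17,18,19,20,21,22,23,24,25,26,27,28,29,30,31}
step 2: v3 <- 6                      {1,2,3,4,5,6,7,8,9,10,11,12,13,14,15,16,17,18,19,20,21,22,23,24,25,26,27,28,29,30,31}
step 3: v1 <- (-4 - v1)              {1,2,3,4,5,6,7,8,9,10,11,12,13,14,15,16,17,18,19,20,21,22,23,24,25,26,27,28,29,30,31}
step 4: v3 <- -3                     {0}
step 5: v1 <- v3                     {0}

Answer: 6 steps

v3: -3,6,6,6,6,6,6,6,6,6,6,6,6,6,6,6,6,6,6,6,6,6,6,6,6,6,6,6,6,6,6,6
v1: -3,-16,-16,-16,-20,-29,-40,-53,-68,-85,-104,-125,-148,-173,-200,-229,-260,-293,-328,-365,-404,-445,-488,-533,-580,-629,-680,-733,-788,-845,-904,-965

steps = 6; useful = 128; efficiency = 128/192 = 2/3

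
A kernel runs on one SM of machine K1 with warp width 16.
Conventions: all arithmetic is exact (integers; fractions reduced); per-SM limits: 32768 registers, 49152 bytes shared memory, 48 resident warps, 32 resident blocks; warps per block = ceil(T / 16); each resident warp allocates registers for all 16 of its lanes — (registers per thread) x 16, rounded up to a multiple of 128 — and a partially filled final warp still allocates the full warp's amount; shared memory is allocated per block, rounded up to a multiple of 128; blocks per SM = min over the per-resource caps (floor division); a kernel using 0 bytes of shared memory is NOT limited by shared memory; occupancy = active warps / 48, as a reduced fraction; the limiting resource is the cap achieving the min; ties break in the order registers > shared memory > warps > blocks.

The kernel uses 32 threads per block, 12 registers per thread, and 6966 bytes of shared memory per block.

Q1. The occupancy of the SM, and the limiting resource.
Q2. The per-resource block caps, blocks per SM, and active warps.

Answer: occupancy 1/4, limited by shared memory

registers: 64 blocks
shared memory: 6 blocks
warps: 24 blocks
blocks: 32 blocks

Answer: 6 blocks, 12 active warps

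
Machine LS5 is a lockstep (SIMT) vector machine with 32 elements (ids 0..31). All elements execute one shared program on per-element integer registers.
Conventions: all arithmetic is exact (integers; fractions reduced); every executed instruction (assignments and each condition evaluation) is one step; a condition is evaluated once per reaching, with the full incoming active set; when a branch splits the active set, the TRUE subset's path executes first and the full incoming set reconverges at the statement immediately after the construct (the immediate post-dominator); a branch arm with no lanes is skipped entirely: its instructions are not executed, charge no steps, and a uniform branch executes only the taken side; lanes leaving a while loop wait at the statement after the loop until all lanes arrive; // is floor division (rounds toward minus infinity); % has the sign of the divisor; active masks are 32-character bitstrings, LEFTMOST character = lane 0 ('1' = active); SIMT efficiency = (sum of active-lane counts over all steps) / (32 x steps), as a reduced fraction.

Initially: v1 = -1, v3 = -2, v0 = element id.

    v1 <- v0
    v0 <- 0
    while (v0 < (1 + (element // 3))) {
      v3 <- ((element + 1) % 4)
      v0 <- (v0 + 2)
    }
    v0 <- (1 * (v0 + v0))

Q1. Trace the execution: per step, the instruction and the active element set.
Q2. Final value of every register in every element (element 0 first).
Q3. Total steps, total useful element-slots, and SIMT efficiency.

step 0: v1 <- v0                     11111111111111111111111111111111
step 1: v0 <- 0                      11111111111111111111111111111111
step 2: eval (v0 < (1 + (element // 3))) 11111111111111111111111111111111
step 3: v3 <- ((element + 1) % 4)    11111111111111111111111111111111
step 4: v0 <- (v0 + 2)               11111111111111111111111111111111
step 5: eval (v0 < (1 + (element // 3))) 11111111111111111111111111111111
step 6: v3 <- ((element + 1) % 4)    00000011111111111111111111111111
step 7: v0 <- (v0 + 2)               00000011111111111111111111111111
step 8: eval (v0 < (1 + (element // 3))) 00000011111111111111111111111111
step 9: v3 <- ((element + 1) % 4)    00000000000011111111111111111111
step 10: v0 <- (v0 + 2)               00000000000011111111111111111111
step 11: eval (v0 < (1 + (element // 3))) 00000000000011111111111111111111
step 12: v3 <- ((element + 1) % 4)    00000000000000000011111111111111
step 13: v0 <- (v0 + 2)               00000000000000000011111111111111
step 14: eval (v0 < (1 + (element // 3))) 00000000000000000011111111111111
step 15: v3 <- ((element + 1) % 4)    00000000000000000000000011111111
step 16: v0 <- (v0 + 2)               00000000000000000000000011111111
step 17: eval (v0 < (1 + (element // 3))) 00000000000000000000000011111111
step 18: v3 <- ((element + 1) % 4)    00000000000000000000000000000011
step 19: v0 <- (v0 + 2)               00000000000000000000000000000011
step 20: eval (v0 < (1 + (element // 3))) 00000000000000000000000000000011
step 21: v0 <- (1 * (v0 + v0))        11111111111111111111111111111111

Answer: 22 steps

v1: 0,1,2,3,4,5,6,7,8,9,10,11,12,13,14,15,16,17,18,19,20,21,22,23,24,25,26,27,28,29,30,31
v3: 1,2,3,0,1,2,3,0,1,2,3,0,1,2,3,0,1,2,3,0,1,2,3,0,1,2,3,0,1,2,3,0
v0: 4,4,4,4,4,4,8,8,8,8,8,8,12,12,12,12,12,12,16,16,16,16,16,16,20,20,20,20,20,20,24,24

steps = 22; useful = 434; efficiency = 434/704 = 217/352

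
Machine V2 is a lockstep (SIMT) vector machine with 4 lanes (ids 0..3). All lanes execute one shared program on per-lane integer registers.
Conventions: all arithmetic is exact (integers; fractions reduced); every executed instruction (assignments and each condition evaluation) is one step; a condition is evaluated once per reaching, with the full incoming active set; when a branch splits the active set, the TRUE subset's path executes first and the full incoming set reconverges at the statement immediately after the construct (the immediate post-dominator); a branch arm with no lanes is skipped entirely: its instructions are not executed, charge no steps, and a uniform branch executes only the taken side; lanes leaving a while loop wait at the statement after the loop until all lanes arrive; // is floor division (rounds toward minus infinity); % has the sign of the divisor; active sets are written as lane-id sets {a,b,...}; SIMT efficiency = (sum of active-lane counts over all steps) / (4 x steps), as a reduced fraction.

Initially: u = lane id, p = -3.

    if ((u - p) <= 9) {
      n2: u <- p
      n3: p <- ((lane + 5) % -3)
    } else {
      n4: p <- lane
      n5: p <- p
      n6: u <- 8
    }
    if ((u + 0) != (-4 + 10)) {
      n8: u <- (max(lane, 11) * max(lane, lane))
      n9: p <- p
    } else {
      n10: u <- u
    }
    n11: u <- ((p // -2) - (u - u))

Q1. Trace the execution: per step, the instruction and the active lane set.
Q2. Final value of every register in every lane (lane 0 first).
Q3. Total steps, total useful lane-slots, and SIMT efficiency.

step 0: eval ((u - p) <= 9)          {0,1,2,3}
step 1: u <- p                       {0,1,2,3}
step 2: p <- ((lane + 5) % -3)       {0,1,2,3}
step 3: eval ((u + 0) != (-4 + 10))  {0,1,2,3}
step 4: u <- (max(lane, 11) * max(lane, lane)) {0,1,2,3}
step 5: p <- p                       {0,1,2,3}
step 6: u <- ((p // -2) - (u - u))   {0,1,2,3}

Answer: 7 steps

u: 0,0,1,0
p: -1,0,-2,-1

steps = 7; useful = 28; efficiency = 28/28 = 1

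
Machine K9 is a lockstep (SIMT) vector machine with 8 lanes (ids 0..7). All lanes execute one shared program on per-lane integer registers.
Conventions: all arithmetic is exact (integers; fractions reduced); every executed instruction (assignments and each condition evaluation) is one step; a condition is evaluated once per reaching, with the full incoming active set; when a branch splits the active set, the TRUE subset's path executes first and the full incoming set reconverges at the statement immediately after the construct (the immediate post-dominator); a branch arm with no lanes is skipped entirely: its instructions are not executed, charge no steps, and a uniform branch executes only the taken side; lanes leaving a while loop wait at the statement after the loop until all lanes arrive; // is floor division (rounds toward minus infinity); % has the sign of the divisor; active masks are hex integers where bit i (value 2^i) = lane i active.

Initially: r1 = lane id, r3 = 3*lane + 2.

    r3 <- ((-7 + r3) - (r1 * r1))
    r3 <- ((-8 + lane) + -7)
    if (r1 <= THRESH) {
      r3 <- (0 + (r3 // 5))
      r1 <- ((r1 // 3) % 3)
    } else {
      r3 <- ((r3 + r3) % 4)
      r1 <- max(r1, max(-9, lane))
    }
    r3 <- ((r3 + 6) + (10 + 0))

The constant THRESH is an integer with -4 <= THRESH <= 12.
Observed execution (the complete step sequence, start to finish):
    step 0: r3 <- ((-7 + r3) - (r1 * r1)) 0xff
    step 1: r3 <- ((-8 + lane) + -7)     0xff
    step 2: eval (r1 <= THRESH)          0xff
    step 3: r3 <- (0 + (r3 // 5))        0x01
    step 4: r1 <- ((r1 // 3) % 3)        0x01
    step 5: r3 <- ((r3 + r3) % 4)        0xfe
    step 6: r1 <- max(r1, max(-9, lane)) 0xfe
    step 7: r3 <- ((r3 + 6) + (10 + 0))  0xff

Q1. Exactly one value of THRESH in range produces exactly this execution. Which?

Answer: THRESH = 0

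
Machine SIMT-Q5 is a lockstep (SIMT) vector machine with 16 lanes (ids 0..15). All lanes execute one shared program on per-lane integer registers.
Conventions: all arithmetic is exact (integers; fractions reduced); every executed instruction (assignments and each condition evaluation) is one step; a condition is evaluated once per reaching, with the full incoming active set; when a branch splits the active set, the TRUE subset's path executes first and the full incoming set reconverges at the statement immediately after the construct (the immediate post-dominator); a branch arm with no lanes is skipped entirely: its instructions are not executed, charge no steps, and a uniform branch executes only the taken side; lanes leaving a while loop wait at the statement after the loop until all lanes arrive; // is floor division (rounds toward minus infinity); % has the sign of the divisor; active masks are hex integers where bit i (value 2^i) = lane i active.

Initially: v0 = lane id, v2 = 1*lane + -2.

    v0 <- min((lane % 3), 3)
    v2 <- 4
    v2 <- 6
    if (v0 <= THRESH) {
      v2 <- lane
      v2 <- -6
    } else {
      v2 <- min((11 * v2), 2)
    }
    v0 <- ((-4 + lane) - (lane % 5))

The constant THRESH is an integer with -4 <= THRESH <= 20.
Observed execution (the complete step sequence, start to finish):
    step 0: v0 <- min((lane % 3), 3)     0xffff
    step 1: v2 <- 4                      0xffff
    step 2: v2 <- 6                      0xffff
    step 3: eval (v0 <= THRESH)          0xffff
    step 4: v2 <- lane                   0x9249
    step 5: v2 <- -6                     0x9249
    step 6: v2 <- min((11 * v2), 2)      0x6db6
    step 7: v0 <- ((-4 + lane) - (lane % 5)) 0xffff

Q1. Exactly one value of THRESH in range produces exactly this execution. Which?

Answer: THRESH = 0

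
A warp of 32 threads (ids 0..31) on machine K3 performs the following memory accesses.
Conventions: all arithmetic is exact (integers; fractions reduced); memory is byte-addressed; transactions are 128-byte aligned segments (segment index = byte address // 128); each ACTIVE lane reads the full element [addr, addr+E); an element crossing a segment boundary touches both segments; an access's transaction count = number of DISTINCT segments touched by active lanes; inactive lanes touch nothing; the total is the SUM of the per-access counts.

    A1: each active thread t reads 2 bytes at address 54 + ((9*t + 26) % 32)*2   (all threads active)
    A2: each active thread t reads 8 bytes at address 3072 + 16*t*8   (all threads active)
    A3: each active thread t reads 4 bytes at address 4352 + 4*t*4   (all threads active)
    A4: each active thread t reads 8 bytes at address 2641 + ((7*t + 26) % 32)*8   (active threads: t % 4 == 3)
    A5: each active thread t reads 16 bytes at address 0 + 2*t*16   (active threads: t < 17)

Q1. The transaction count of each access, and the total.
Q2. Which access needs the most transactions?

A1: 1 transaction
A2: 32 transactions
A3: 4 transactions
A4: 3 transactions
A5: 5 transactions

Answer: 1,32,4,3,5; total 45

Answer: A2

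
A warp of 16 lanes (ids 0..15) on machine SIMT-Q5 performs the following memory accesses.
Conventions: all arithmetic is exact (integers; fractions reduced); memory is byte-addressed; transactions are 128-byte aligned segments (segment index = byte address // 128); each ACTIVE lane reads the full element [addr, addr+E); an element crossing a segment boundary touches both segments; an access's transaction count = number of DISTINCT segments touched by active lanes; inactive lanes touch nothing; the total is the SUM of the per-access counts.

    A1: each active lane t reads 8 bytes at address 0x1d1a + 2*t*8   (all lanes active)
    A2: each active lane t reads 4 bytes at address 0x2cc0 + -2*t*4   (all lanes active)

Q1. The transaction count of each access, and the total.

A1: 3 transactions
A2: 2 transactions

Answer: 3,2; total 5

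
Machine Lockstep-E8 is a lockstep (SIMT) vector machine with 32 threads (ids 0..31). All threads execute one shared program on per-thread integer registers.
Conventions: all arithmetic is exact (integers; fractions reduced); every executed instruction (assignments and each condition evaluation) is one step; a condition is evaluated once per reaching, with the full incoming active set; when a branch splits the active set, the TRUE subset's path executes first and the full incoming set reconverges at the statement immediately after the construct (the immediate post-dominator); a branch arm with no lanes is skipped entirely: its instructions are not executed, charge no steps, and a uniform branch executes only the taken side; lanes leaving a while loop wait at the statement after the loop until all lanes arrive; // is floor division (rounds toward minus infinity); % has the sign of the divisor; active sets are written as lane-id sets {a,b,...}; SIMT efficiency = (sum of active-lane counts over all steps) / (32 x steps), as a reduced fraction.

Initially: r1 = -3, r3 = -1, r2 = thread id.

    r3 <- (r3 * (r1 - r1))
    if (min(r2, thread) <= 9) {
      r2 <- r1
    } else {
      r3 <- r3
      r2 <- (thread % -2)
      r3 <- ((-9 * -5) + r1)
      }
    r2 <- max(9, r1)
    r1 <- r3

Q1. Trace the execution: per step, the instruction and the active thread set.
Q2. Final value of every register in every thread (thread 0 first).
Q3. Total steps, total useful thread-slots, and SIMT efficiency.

step 0: r3 <- (r3 * (r1 - r1))       {0,1,2,3,4,5,6,7,8,9,10,11,12,13,14,15,16,17,18,19,20,21,22,23,24,25,26,27,28,29,30,31}
step 1: eval (min(r2, thread) <= 9)  {0,1,2,3,4,5,6,7,8,9,10,11,12,13,14,15,16,17,18,19,20,21,22,23,24,25,26,27,28,29,30,31}
step 2: r2 <- r1                     {0,1,2,3,4,5,6,7,8,9}
step 3: r3 <- r3                     {10,11,12,13,14,15,16,17,18,19,20,21,22,23,24,25,26,27,28,29,30,31}
step 4: r2 <- (thread % -2)          {10,11,12,13,14,15,16,17,18,19,20,21,22,23,24,25,26,27,28,29,30,31}
step 5: r3 <- ((-9 * -5) + r1)       {10,11,12,13,14,15,16,17,18,19,20,21,22,23,24,25,26,27,28,29,30,31}
step 6: r2 <- max(9, r1)             {0,1,2,3,4,5,6,7,8,9,10,11,12,13,14,15,16,17,18,19,20,21,22,23,24,25,26,27,28,29,30,31}
step 7: r1 <- r3                     {0,1,2,3,4,5,6,7,8,9,10,11,12,13,14,15,16,17,18,19,20,21,22,23,24,25,26,27,28,29,30,31}

Answer: 8 steps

r1: 0,0,0,0,0,0,0,0,0,0,42,42,42,42,42,42,42,42,42,42,42,42,42,42,42,42,42,42,42,42,42,42
r3: 0,0,0,0,0,0,0,0,0,0,42,42,42,42,42,42,42,42,42,42,42,42,42,42,42,42,42,42,42,42,42,42
r2: 9,9,9,9,9,9,9,9,9,9,9,9,9,9,9,9,9,9,9,9,9,9,9,9,9,9,9,9,9,9,9,9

steps = 8; useful = 204; efficiency = 204/256 = 51/64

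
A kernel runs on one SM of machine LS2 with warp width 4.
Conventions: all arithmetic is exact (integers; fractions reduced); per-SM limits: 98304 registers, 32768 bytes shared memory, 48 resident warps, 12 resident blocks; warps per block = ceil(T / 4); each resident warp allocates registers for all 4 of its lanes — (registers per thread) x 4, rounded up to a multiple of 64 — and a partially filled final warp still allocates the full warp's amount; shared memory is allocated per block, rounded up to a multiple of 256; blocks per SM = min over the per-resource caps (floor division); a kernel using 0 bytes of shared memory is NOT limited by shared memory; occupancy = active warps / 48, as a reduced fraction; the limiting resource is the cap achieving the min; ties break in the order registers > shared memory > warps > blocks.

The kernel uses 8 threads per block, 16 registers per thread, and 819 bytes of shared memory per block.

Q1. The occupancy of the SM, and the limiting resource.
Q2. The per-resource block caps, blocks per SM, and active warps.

Answer: occupancy 1/2, limited by blocks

registers: 768 blocks
shared memory: 32 blocks
warps: 24 blocks
blocks: 12 blocks

Answer: 12 blocks, 24 active warps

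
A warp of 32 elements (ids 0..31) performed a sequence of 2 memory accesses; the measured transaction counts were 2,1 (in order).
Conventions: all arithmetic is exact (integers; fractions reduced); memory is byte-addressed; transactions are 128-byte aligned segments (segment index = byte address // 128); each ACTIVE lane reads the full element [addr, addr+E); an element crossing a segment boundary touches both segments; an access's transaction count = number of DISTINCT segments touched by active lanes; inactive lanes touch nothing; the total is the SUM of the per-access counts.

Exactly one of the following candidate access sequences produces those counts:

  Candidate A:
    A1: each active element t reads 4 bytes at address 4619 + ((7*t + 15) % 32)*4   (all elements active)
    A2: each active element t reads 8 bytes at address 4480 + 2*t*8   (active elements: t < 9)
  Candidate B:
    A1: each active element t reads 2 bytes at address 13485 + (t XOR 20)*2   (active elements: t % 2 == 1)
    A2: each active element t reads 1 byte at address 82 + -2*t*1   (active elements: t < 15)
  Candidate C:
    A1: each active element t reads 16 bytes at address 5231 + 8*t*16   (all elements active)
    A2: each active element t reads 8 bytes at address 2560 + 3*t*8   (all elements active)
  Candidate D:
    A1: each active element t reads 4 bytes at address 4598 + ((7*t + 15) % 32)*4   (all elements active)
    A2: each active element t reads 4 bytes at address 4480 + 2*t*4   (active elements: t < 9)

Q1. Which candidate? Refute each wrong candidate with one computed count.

A: A2 gives 2 transactions, not 1
B: A1 gives 1 transaction, not 2
C: A1 gives 32 transactions, not 2
D: all counts match (2,1)

Answer: D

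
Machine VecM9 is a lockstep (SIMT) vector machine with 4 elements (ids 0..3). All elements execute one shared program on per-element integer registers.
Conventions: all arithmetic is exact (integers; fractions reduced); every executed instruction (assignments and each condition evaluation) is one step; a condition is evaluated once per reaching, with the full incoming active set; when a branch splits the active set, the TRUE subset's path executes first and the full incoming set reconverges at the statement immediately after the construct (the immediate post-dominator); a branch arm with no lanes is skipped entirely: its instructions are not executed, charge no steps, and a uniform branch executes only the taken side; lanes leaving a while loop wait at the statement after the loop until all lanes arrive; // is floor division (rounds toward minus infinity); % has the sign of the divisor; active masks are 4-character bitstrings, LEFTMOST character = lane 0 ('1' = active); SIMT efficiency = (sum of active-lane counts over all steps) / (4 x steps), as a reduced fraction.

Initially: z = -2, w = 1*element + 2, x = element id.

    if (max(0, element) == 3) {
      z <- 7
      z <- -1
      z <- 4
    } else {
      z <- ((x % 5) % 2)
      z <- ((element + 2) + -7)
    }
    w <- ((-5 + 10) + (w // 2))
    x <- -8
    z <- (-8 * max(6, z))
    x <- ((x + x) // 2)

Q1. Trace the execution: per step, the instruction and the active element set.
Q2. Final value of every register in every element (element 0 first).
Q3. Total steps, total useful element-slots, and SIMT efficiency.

step 0: eval (max(0, element) == 3)  1111
step 1: z <- 7                       0001
step 2: z <- -1                      0001
step 3: z <- 4                       0001
step 4: z <- ((x % 5) % 2)           1110
step 5: z <- ((element + 2) + -7)    1110
step 6: w <- ((-5 + 10) + (w // 2))  1111
step 7: x <- -8                      1111
step 8: z <- (-8 * max(6, z))        1111
step 9: x <- ((x + x) // 2)          1111

Answer: 10 steps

z: -48,-48,-48,-48
w: 6,6,7,7
x: -8,-8,-8,-8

steps = 10; useful = 29; efficiency = 29/40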